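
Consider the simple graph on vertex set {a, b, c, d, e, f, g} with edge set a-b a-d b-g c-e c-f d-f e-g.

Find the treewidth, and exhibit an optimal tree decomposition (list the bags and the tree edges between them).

Each bag holds 3 vertices, so the decomposition has width 2, which upper-bounds the treewidth. Since f–c–e–g–b–a–d–f is a cycle in G, G is not acyclic. Forests are exactly the graphs of treewidth ≤ 1, so tw(G) ≥ 2. Combining the bounds, tw(G) = 2.

Treewidth 2.
Bags: B1 = {c, e, f}  B2 = {e, f, g}  B3 = {b, f, g}  B4 = {a, b, f}  B5 = {a, d, f}
Tree: B1–B2, B2–B3, B3–B4, B4–B5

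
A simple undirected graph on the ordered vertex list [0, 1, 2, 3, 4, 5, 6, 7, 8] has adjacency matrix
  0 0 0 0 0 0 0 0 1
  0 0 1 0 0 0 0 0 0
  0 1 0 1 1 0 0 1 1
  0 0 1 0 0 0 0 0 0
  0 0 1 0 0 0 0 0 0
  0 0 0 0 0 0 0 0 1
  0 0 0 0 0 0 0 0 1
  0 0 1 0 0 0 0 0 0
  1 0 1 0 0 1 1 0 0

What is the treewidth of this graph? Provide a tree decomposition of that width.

Treewidth 1.
Bags: B1 = {2, 8}  B2 = {1, 2}  B3 = {2, 3}  B4 = {2, 4}  B5 = {5, 8}  B6 = {2, 7}  B7 = {6, 8}  B8 = {0, 8}
Tree: B1–B2, B2–B3, B1–B4, B1–B5, B3–B6, B5–B7, B7–B8

Every bag has size at most 2, so the width is 2 − 1 = 1 and tw(G) ≤ 1. G has an edge, so its treewidth is at least 1. Therefore the treewidth is 1.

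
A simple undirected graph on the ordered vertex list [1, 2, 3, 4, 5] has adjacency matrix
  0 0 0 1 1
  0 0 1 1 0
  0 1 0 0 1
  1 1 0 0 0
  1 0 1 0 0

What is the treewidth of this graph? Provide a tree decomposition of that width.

Treewidth 2.
One such decomposition:
Bags: B1 = {2, 3, 4}  B2 = {3, 4, 5}  B3 = {1, 4, 5}
Tree: B1–B2, B2–B3

The largest bag has 3 vertices, giving width 2; this decomposition certifies tw(G) ≤ 2. For the lower bound, G contains the cycle 4–2–3–5–1–4, so G is not a forest; only forests have treewidth ≤ 1, hence tw(G) ≥ 2. The upper and lower bounds meet at 2, so that is the treewidth.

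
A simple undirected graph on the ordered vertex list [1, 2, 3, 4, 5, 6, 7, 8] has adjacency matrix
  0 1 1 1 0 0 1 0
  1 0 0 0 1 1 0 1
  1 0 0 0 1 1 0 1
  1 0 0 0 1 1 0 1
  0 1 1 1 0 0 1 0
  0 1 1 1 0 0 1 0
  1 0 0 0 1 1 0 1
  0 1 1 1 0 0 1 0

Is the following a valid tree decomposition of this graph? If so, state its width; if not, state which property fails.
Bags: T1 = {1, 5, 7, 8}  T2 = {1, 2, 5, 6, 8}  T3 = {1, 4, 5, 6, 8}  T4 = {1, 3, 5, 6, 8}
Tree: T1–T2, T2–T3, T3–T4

A tree decomposition must satisfy three properties: every vertex lies in some bag; for every edge, both endpoints lie together in some bag; and for every vertex, the bags containing it form a connected subtree. Here edge (6,7) lies in no bag, so the decomposition is invalid.

No — edge (6,7) lies in no bag.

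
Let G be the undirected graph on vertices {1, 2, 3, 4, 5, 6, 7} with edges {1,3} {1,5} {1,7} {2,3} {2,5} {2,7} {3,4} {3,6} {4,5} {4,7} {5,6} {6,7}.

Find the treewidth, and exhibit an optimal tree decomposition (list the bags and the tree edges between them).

The largest bag has 4 vertices, giving width 3; this decomposition certifies tw(G) ≤ 3. For the lower bound: the 4 vertex sets {6,7}, {1,3}, {5}, {4} are disjoint, each induces a connected subgraph, and every pair is joined by at least one edge of G. Contracting each set to a single vertex therefore yields K_{4} as a minor, and since treewidth is minor-monotone, tw(G) ≥ tw(K_{4}) = 3. Combining the bounds, tw(G) = 3.

Treewidth 3.
One such decomposition:
Bags: B1 = {3, 5, 6, 7}  B2 = {1, 3, 5, 7}  B3 = {3, 4, 5, 7}  B4 = {2, 3, 5, 7}
Tree: B1–B2, B2–B3, B3–B4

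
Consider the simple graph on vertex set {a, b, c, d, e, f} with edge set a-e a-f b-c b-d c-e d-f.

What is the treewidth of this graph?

A width-2 tree decomposition is:
Bags: B1 = {b, c, e}  B2 = {b, d, e}  B3 = {d, e, f}  B4 = {a, e, f}
Tree: B1–B2, B2–B3, B3–B4
The largest bag has 3 vertices, giving width 2; this decomposition certifies tw(G) ≤ 2. For the lower bound, G contains the cycle e–c–b–d–f–a–e, so G is not a forest; only forests have treewidth ≤ 1, hence tw(G) ≥ 2. The upper and lower bounds meet at 2, so that is the treewidth.

2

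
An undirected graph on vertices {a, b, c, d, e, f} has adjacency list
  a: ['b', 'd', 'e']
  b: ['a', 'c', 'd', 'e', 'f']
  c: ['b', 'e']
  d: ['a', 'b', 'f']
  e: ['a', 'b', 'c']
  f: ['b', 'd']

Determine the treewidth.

2

A width-2 tree decomposition is:
Bags: B1 = {b, d, f}  B2 = {a, b, d}  B3 = {a, b, e}  B4 = {b, c, e}
Tree: B1–B2, B2–B3, B3–B4
Every bag has size at most 3, so the width is 3 − 1 = 2 and tw(G) ≤ 2. Conversely, {a, b, d} is a clique of size 3, and the vertices of any clique must share a bag in every tree decomposition; so some bag has ≥ 3 vertices and tw(G) ≥ 2. The upper and lower bounds meet at 2, so that is the treewidth.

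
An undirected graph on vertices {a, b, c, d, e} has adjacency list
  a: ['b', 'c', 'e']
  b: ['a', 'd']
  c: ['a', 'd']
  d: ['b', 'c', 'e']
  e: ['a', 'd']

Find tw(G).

2

A width-2 tree decomposition is:
Bags: B1 = {a, d, e}  B2 = {a, b, d}  B3 = {a, c, d}
Tree: B1–B2, B2–B3
Each bag holds 3 vertices, so the decomposition has width 2, which upper-bounds the treewidth. The edges d–e–a–b–d form a cycle, so G is not a tree and its treewidth is at least 2. Hence tw(G) = 2 exactly.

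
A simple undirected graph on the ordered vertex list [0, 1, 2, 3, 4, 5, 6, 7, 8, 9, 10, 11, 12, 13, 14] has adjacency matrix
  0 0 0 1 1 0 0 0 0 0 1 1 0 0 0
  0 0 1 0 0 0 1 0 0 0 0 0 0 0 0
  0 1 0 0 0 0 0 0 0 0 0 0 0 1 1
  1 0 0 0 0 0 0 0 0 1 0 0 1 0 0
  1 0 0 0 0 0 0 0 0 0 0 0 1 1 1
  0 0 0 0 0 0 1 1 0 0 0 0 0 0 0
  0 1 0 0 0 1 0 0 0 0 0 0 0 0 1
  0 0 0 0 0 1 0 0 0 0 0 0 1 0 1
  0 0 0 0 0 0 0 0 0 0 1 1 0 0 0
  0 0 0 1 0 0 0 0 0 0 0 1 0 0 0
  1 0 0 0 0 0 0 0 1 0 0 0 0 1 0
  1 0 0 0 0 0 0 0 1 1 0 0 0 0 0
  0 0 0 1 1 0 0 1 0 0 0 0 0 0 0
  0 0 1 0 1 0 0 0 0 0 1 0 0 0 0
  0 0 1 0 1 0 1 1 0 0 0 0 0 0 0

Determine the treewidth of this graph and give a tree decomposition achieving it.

The largest bag has 4 vertices, giving width 3; this decomposition certifies tw(G) ≤ 3. For the lower bound: the 4 vertex sets {8,9,11}, {3}, {0}, {4,10,12,13} are disjoint, each induces a connected subgraph, and every pair is joined by at least one edge of G. Contracting each set to a single vertex therefore yields K_{4} as a minor, and since treewidth is minor-monotone, tw(G) ≥ tw(K_{4}) = 3. The upper and lower bounds meet at 3, so that is the treewidth.

Treewidth 3.
One optimal decomposition is:
Bags: B1 = {3, 8, 9, 11}  B2 = {0, 3, 8, 11}  B3 = {0, 3, 8, 10}  B4 = {0, 3, 10, 12}  B5 = {0, 4, 10, 12}  B6 = {4, 10, 12, 13}  B7 = {4, 7, 12, 13}  B8 = {4, 7, 13, 14}  B9 = {2, 7, 13, 14}  B10 = {2, 5, 7, 14}  B11 = {2, 5, 6, 14}  B12 = {1, 2, 5, 6}
Tree: B1–B2, B2–B3, B3–B4, B4–B5, B5–B6, B6–B7, B7–B8, B8–B9, B9–B10, B10–B11, B11–B12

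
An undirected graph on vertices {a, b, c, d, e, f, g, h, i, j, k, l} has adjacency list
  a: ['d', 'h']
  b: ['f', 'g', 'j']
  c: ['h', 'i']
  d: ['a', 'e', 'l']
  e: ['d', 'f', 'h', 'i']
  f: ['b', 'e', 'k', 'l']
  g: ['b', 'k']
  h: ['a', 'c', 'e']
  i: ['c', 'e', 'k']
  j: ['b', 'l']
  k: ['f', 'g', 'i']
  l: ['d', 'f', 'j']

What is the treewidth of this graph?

3

A width-3 tree decomposition is:
Bags: B1 = {b, g, j, l}  B2 = {b, f, g, l}  B3 = {f, g, k, l}  B4 = {d, f, k, l}  B5 = {d, e, f, k}  B6 = {d, e, i, k}  B7 = {a, d, e, i}  B8 = {a, e, h, i}  B9 = {a, c, h, i}
Tree: B1–B2, B2–B3, B3–B4, B4–B5, B5–B6, B6–B7, B7–B8, B8–B9
Each bag holds 4 vertices, so the decomposition has width 3, which upper-bounds the treewidth. For the lower bound: the 4 vertex sets {b,g,j}, {l}, {f}, {d,e,i,k} are disjoint, each induces a connected subgraph, and every pair is joined by at least one edge of G. Contracting each set to a single vertex therefore yields K_{4} as a minor, and since treewidth is minor-monotone, tw(G) ≥ tw(K_{4}) = 3. The upper and lower bounds meet at 3, so that is the treewidth.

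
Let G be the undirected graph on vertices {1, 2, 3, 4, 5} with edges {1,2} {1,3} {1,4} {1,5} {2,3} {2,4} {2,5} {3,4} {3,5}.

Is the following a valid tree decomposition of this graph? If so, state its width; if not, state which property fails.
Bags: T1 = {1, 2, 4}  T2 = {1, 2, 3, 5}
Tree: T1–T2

A tree decomposition must satisfy three properties: every vertex lies in some bag; for every edge, both endpoints lie together in some bag; and for every vertex, the bags containing it form a connected subtree. Here edge (3,4) lies in no bag, so the decomposition is invalid.

No — edge (3,4) lies in no bag.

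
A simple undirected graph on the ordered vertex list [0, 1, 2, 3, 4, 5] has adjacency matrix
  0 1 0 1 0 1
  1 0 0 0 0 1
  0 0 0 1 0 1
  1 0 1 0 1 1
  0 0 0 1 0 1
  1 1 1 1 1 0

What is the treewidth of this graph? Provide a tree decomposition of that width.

Treewidth 2.
Bags: B1 = {0, 3, 5}  B2 = {2, 3, 5}  B3 = {3, 4, 5}  B4 = {0, 1, 5}
Tree: B1–B2, B1–B3, B1–B4

The largest bag has 3 vertices, giving width 2; this decomposition certifies tw(G) ≤ 2. On the other hand G contains the 3-clique {0, 1, 5}. A clique must lie in a single bag of any decomposition, so no decomposition can have width below 2. Therefore the treewidth is 2.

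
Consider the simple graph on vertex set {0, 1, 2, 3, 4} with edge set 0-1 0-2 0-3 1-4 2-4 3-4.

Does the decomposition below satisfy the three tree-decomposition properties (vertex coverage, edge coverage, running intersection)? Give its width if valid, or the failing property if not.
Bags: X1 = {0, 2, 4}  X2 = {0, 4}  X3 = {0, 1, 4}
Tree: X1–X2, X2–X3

A tree decomposition must satisfy three properties: every vertex lies in some bag; for every edge, both endpoints lie together in some bag; and for every vertex, the bags containing it form a connected subtree. Here vertex 3 appears in no bag, so the decomposition is invalid.

No — vertex 3 appears in no bag.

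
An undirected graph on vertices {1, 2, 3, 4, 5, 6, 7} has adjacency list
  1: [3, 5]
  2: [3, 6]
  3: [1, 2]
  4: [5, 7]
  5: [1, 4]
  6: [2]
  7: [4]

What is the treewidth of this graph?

1

A width-1 tree decomposition is:
Bags: B1 = {4, 7}  B2 = {4, 5}  B3 = {1, 5}  B4 = {1, 3}  B5 = {2, 3}  B6 = {2, 6}
Tree: B1–B2, B2–B3, B3–B4, B4–B5, B5–B6
The largest bag has 2 vertices, giving width 1; this decomposition certifies tw(G) ≤ 1. Since G has at least one edge (e.g. 7–4), it is not an edgeless graph, so tw(G) ≥ 1. The upper and lower bounds meet at 1, so that is the treewidth.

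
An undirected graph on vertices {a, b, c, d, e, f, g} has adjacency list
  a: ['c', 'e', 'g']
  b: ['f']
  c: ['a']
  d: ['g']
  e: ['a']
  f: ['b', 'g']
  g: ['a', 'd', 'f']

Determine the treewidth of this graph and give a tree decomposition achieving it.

Every bag has size at most 2, so the width is 2 − 1 = 1 and tw(G) ≤ 1. G has an edge, so its treewidth is at least 1. The upper and lower bounds meet at 1, so that is the treewidth.

Treewidth 1.
Bags: B1 = {d, g}  B2 = {f, g}  B3 = {b, f}  B4 = {a, g}  B5 = {a, c}  B6 = {a, e}
Tree: B1–B2, B2–B3, B2–B4, B4–B5, B4–B6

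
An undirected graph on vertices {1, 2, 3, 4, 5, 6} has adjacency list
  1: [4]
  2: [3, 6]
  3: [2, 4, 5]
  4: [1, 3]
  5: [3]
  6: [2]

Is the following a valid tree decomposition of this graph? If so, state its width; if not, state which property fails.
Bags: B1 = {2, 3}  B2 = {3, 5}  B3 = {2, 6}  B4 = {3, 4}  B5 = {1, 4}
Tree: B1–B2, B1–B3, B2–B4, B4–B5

Yes; width 1.

Vertex coverage: the bags together contain {1, 2, 3, 4, 5, 6}, the full vertex set. Edge coverage: each edge of G has both endpoints in at least one bag. Running intersection: for every vertex, the bags containing it form a connected subtree. All three properties hold, so this is a valid tree decomposition of width max|bag| − 1 = 1, and hence tw(G) ≤ 1.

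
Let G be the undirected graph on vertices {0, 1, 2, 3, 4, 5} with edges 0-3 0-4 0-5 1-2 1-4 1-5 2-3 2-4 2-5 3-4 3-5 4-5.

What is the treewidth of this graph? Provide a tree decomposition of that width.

Each bag holds 4 vertices, so the decomposition has width 3, which upper-bounds the treewidth. Conversely, {0, 3, 4, 5} is a clique of size 4, and the vertices of any clique must share a bag in every tree decomposition; so some bag has ≥ 4 vertices and tw(G) ≥ 3. Combining the bounds, tw(G) = 3.

Treewidth 3.
Bags: B1 = {2, 3, 4, 5}  B2 = {0, 3, 4, 5}  B3 = {1, 2, 4, 5}
Tree: B1–B2, B1–B3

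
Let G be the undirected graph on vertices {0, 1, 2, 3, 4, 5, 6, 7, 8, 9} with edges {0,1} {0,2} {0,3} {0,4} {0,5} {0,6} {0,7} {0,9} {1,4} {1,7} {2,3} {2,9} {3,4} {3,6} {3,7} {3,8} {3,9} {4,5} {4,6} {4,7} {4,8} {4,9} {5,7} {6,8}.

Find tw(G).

A width-3 tree decomposition is:
Bags: B1 = {0, 3, 4, 9}  B2 = {0, 3, 4, 6}  B3 = {0, 3, 4, 7}  B4 = {0, 2, 3, 9}  B5 = {0, 4, 5, 7}  B6 = {3, 4, 6, 8}  B7 = {0, 1, 4, 7}
Tree: B1–B2, B1–B3, B1–B4, B3–B5, B2–B6, B5–B7
Each bag holds 4 vertices, so the decomposition has width 3, which upper-bounds the treewidth. For the lower bound, the 4 vertices {0, 2, 3, 9} are pairwise adjacent, and any tree decomposition puts a clique entirely inside one bag — forcing width ≥ 3. Hence tw(G) = 3 exactly.

3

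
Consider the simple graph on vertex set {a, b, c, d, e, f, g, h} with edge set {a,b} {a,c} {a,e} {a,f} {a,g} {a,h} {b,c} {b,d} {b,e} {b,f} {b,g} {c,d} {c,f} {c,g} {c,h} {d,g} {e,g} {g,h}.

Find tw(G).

A width-3 tree decomposition is:
Bags: B1 = {b, c, d, g}  B2 = {a, b, c, g}  B3 = {a, c, g, h}  B4 = {a, b, c, f}  B5 = {a, b, e, g}
Tree: B1–B2, B2–B3, B2–B4, B2–B5
Each bag holds 4 vertices, so the decomposition has width 3, which upper-bounds the treewidth. For the lower bound, the 4 vertices {a, c, g, h} are pairwise adjacent, and any tree decomposition puts a clique entirely inside one bag — forcing width ≥ 3. Hence tw(G) = 3 exactly.

3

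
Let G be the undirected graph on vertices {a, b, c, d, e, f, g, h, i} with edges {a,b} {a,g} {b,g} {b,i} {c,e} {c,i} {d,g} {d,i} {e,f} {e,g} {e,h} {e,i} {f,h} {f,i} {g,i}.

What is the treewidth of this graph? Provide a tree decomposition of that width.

Treewidth 2.
Bags: B1 = {e, g, i}  B2 = {b, g, i}  B3 = {e, f, i}  B4 = {e, f, h}  B5 = {c, e, i}  B6 = {a, b, g}  B7 = {d, g, i}
Tree: B1–B2, B1–B3, B3–B4, B1–B5, B2–B6, B1–B7

Every bag has size at most 3, so the width is 3 − 1 = 2 and tw(G) ≤ 2. Conversely, {e, f, h} is a clique of size 3, and the vertices of any clique must share a bag in every tree decomposition; so some bag has ≥ 3 vertices and tw(G) ≥ 2. Therefore the treewidth is 2.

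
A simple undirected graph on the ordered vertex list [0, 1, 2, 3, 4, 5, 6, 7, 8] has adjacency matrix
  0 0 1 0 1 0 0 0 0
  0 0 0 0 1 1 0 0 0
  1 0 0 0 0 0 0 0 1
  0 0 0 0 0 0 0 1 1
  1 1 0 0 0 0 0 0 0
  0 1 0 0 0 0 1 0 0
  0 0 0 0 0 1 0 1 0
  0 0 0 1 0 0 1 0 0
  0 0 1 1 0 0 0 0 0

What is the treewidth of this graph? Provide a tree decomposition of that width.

The largest bag has 3 vertices, giving width 2; this decomposition certifies tw(G) ≤ 2. Since 2–0–4–1–5–6–7–3–8–2 is a cycle in G, G is not acyclic. Forests are exactly the graphs of treewidth ≤ 1, so tw(G) ≥ 2. The upper and lower bounds meet at 2, so that is the treewidth.

Treewidth 2.
One optimal decomposition is:
Bags: B1 = {0, 2, 4}  B2 = {1, 2, 4}  B3 = {1, 2, 5}  B4 = {2, 5, 6}  B5 = {2, 6, 7}  B6 = {2, 3, 7}  B7 = {2, 3, 8}
Tree: B1–B2, B2–B3, B3–B4, B4–B5, B5–B6, B6–B7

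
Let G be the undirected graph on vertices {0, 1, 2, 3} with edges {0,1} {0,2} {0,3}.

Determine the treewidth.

A width-1 tree decomposition is:
Bags: B1 = {0, 3}  B2 = {0, 1}  B3 = {0, 2}
Tree: B1–B2, B2–B3
The largest bag has 2 vertices, giving width 1; this decomposition certifies tw(G) ≤ 1. Any graph with an edge has treewidth ≥ 1, and G has the edge 0–3. Hence tw(G) = 1 exactly.

1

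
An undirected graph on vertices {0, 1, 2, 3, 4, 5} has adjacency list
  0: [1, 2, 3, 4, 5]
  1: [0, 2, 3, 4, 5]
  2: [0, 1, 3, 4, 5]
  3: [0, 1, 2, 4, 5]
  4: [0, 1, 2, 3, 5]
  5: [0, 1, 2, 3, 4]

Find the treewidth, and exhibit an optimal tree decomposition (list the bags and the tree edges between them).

A single bag containing all 6 vertices is trivially a valid decomposition of width 5. Conversely, {0, 1, 2, 3, 4, 5} is a clique of size 6, and the vertices of any clique must share a bag in every tree decomposition; so some bag has ≥ 6 vertices and tw(G) ≥ 5. The upper and lower bounds meet at 5, so that is the treewidth.

Treewidth 5.
One such decomposition:
Bags: B1 = {0, 1, 2, 3, 4, 5}
Tree: (single bag)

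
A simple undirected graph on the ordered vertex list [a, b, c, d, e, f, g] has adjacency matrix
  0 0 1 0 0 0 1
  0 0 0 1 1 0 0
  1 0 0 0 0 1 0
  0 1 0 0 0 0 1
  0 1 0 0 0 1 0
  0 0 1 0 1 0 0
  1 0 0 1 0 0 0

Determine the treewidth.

A width-2 tree decomposition is:
Bags: B1 = {b, d, g}  B2 = {b, e, g}  B3 = {e, f, g}  B4 = {c, f, g}  B5 = {a, c, g}
Tree: B1–B2, B2–B3, B3–B4, B4–B5
Every bag has size at most 3, so the width is 3 − 1 = 2 and tw(G) ≤ 2. The edges g–d–b–e–f–c–a–g form a cycle, so G is not a tree and its treewidth is at least 2. The upper and lower bounds meet at 2, so that is the treewidth.

2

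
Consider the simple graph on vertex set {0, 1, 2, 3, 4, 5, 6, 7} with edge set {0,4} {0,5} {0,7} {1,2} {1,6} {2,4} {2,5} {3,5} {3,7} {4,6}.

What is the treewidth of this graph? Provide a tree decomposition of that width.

Treewidth 2.
Bags: B1 = {3, 5, 7}  B2 = {0, 5, 7}  B3 = {0, 2, 5}  B4 = {0, 2, 4}  B5 = {1, 2, 4}  B6 = {1, 4, 6}
Tree: B1–B2, B2–B3, B3–B4, B4–B5, B5–B6

Each bag holds 3 vertices, so the decomposition has width 2, which upper-bounds the treewidth. Since 3–7–0–5–3 is a cycle in G, G is not acyclic. Forests are exactly the graphs of treewidth ≤ 1, so tw(G) ≥ 2. The upper and lower bounds meet at 2, so that is the treewidth.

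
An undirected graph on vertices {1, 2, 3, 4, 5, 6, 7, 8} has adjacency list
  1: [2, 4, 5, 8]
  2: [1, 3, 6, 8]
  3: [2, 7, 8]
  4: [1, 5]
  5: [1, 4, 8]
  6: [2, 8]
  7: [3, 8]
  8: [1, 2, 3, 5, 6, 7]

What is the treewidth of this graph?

2

A width-2 tree decomposition is:
Bags: B1 = {2, 3, 8}  B2 = {3, 7, 8}  B3 = {1, 2, 8}  B4 = {1, 5, 8}  B5 = {1, 4, 5}  B6 = {2, 6, 8}
Tree: B1–B2, B1–B3, B3–B4, B4–B5, B1–B6
Every bag has size at most 3, so the width is 3 − 1 = 2 and tw(G) ≤ 2. For the lower bound, the 3 vertices {1, 2, 8} are pairwise adjacent, and any tree decomposition puts a clique entirely inside one bag — forcing width ≥ 2. The upper and lower bounds meet at 2, so that is the treewidth.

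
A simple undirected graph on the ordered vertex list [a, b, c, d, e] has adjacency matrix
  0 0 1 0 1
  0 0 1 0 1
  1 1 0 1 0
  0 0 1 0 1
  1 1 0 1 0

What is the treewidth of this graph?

2

A width-2 tree decomposition is:
Bags: B1 = {a, c, e}  B2 = {c, d, e}  B3 = {b, c, e}
Tree: B1–B2, B2–B3
The largest bag has 3 vertices, giving width 2; this decomposition certifies tw(G) ≤ 2. For the lower bound, G contains the cycle e–a–c–d–e, so G is not a forest; only forests have treewidth ≤ 1, hence tw(G) ≥ 2. Hence tw(G) = 2 exactly.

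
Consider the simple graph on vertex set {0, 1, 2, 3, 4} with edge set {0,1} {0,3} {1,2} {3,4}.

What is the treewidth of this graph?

1

A width-1 tree decomposition is:
Bags: B1 = {0, 3}  B2 = {0, 1}  B3 = {3, 4}  B4 = {1, 2}
Tree: B1–B2, B1–B3, B2–B4
Each bag holds 2 vertices, so the decomposition has width 1, which upper-bounds the treewidth. Since G has at least one edge (e.g. 0–3), it is not an edgeless graph, so tw(G) ≥ 1. Therefore the treewidth is 1.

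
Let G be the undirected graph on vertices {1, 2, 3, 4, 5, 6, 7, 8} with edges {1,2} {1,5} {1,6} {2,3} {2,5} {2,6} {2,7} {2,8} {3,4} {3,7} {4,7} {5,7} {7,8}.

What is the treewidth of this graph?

A width-2 tree decomposition is:
Bags: B1 = {2, 5, 7}  B2 = {1, 2, 5}  B3 = {2, 3, 7}  B4 = {2, 7, 8}  B5 = {1, 2, 6}  B6 = {3, 4, 7}
Tree: B1–B2, B1–B3, B3–B4, B2–B5, B3–B6
Each bag holds 3 vertices, so the decomposition has width 2, which upper-bounds the treewidth. For the lower bound, the 3 vertices {1, 2, 5} are pairwise adjacent, and any tree decomposition puts a clique entirely inside one bag — forcing width ≥ 2. The upper and lower bounds meet at 2, so that is the treewidth.

2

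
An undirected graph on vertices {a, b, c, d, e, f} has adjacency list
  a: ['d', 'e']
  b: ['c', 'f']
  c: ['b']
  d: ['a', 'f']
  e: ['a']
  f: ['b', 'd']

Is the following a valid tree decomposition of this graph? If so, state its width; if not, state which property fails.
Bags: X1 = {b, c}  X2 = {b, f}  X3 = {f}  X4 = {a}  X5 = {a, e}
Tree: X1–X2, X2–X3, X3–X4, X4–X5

A tree decomposition must satisfy three properties: every vertex lies in some bag; for every edge, both endpoints lie together in some bag; and for every vertex, the bags containing it form a connected subtree. Here vertex d appears in no bag, so the decomposition is invalid.

No — vertex d appears in no bag.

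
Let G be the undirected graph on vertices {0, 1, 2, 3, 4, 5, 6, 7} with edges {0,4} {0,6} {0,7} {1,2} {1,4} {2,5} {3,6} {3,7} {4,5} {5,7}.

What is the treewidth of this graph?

2

A width-2 tree decomposition is:
Bags: B1 = {3, 6, 7}  B2 = {0, 6, 7}  B3 = {0, 5, 7}  B4 = {0, 4, 5}  B5 = {2, 4, 5}  B6 = {1, 2, 4}
Tree: B1–B2, B2–B3, B3–B4, B4–B5, B5–B6
Every bag has size at most 3, so the width is 3 − 1 = 2 and tw(G) ≤ 2. The edges 3–6–0–7–3 form a cycle, so G is not a tree and its treewidth is at least 2. Hence tw(G) = 2 exactly.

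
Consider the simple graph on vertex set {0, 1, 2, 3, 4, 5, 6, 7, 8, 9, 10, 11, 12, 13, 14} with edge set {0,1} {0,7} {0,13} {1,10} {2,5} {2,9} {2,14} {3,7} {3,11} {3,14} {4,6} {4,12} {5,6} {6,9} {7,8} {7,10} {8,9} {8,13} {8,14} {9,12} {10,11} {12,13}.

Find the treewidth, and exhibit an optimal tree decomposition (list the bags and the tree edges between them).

The largest bag has 4 vertices, giving width 3; this decomposition certifies tw(G) ≤ 3. For the lower bound: the 4 vertex sets {1,10,11}, {0}, {7}, {3,8,13,14} are disjoint, each induces a connected subgraph, and every pair is joined by at least one edge of G. Contracting each set to a single vertex therefore yields K_{4} as a minor, and since treewidth is minor-monotone, tw(G) ≥ tw(K_{4}) = 3. Combining the bounds, tw(G) = 3.

Treewidth 3.
Bags: B1 = {0, 1, 10, 11}  B2 = {0, 7, 10, 11}  B3 = {0, 3, 7, 11}  B4 = {0, 3, 7, 13}  B5 = {3, 7, 8, 13}  B6 = {3, 8, 13, 14}  B7 = {8, 12, 13, 14}  B8 = {8, 9, 12, 14}  B9 = {2, 9, 12, 14}  B10 = {2, 4, 9, 12}  B11 = {2, 4, 6, 9}  B12 = {2, 4, 5, 6}
Tree: B1–B2, B2–B3, B3–B4, B4–B5, B5–B6, B6–B7, B7–B8, B8–B9, B9–B10, B10–B11, B11–B12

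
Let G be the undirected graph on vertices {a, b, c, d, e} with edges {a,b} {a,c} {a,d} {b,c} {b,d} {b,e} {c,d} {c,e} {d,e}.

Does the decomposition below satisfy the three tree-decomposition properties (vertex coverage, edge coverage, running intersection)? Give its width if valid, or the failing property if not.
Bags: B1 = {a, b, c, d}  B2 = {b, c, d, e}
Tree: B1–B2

Yes; width 3.

Every vertex of G appears in some bag (union = {a, b, c, d, e}); every edge is covered by a bag; and for each vertex v the set of bags containing v is connected in the bag tree. The decomposition is therefore valid. The largest bag has 4 vertices, so the width is 3.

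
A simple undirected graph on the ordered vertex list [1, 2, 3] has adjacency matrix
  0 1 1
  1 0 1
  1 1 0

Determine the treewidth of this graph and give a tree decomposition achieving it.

A single bag containing all 3 vertices is trivially a valid decomposition of width 2. Conversely, {1, 2, 3} is a clique of size 3, and the vertices of any clique must share a bag in every tree decomposition; so some bag has ≥ 3 vertices and tw(G) ≥ 2. Combining the bounds, tw(G) = 2.

Treewidth 2.
One optimal decomposition is:
Bags: B1 = {1, 2, 3}
Tree: (single bag)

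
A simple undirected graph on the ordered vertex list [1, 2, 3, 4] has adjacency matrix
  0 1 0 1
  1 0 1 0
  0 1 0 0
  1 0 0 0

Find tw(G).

A width-1 tree decomposition is:
Bags: B1 = {2, 3}  B2 = {1, 2}  B3 = {1, 4}
Tree: B1–B2, B2–B3
The largest bag has 2 vertices, giving width 1; this decomposition certifies tw(G) ≤ 1. Any graph with an edge has treewidth ≥ 1, and G has the edge 3–2. Hence tw(G) = 1 exactly.

1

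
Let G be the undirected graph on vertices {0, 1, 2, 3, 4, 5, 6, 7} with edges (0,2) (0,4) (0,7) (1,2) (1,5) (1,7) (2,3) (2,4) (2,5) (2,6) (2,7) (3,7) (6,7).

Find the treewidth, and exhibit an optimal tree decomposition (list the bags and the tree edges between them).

Every bag has size at most 3, so the width is 3 − 1 = 2 and tw(G) ≤ 2. Conversely, {0, 2, 4} is a clique of size 3, and the vertices of any clique must share a bag in every tree decomposition; so some bag has ≥ 3 vertices and tw(G) ≥ 2. Combining the bounds, tw(G) = 2.

Treewidth 2.
One such decomposition:
Bags: B1 = {1, 2, 7}  B2 = {1, 2, 5}  B3 = {0, 2, 7}  B4 = {2, 6, 7}  B5 = {0, 2, 4}  B6 = {2, 3, 7}
Tree: B1–B2, B1–B3, B3–B4, B3–B5, B4–B6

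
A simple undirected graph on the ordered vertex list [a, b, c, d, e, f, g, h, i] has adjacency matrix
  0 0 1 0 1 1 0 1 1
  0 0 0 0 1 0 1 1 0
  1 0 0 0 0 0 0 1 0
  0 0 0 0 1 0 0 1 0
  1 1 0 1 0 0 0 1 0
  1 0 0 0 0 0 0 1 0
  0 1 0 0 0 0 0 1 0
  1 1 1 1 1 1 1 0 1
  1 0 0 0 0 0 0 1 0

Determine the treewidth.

2

A width-2 tree decomposition is:
Bags: B1 = {a, e, h}  B2 = {b, e, h}  B3 = {b, g, h}  B4 = {a, c, h}  B5 = {a, h, i}  B6 = {d, e, h}  B7 = {a, f, h}
Tree: B1–B2, B2–B3, B1–B4, B1–B5, B2–B6, B5–B7
Every bag has size at most 3, so the width is 3 − 1 = 2 and tw(G) ≤ 2. Conversely, {d, e, h} is a clique of size 3, and the vertices of any clique must share a bag in every tree decomposition; so some bag has ≥ 3 vertices and tw(G) ≥ 2. Hence tw(G) = 2 exactly.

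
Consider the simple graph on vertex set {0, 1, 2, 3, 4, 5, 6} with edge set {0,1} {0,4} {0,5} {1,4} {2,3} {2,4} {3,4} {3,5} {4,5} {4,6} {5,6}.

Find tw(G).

A width-2 tree decomposition is:
Bags: B1 = {2, 3, 4}  B2 = {3, 4, 5}  B3 = {4, 5, 6}  B4 = {0, 4, 5}  B5 = {0, 1, 4}
Tree: B1–B2, B2–B3, B3–B4, B4–B5
Every bag has size at most 3, so the width is 3 − 1 = 2 and tw(G) ≤ 2. On the other hand G contains the 3-clique {0, 1, 4}. A clique must lie in a single bag of any decomposition, so no decomposition can have width below 2. The upper and lower bounds meet at 2, so that is the treewidth.

2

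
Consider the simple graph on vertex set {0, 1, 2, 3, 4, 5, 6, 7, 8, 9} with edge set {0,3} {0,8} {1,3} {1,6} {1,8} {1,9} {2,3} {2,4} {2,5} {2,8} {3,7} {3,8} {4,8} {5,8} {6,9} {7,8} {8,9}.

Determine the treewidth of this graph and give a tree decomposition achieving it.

Every bag has size at most 3, so the width is 3 − 1 = 2 and tw(G) ≤ 2. On the other hand G contains the 3-clique {1, 8, 9}. A clique must lie in a single bag of any decomposition, so no decomposition can have width below 2. The upper and lower bounds meet at 2, so that is the treewidth.

Treewidth 2.
Bags: B1 = {2, 3, 8}  B2 = {1, 3, 8}  B3 = {3, 7, 8}  B4 = {1, 8, 9}  B5 = {1, 6, 9}  B6 = {0, 3, 8}  B7 = {2, 4, 8}  B8 = {2, 5, 8}
Tree: B1–B2, B1–B3, B2–B4, B4–B5, B3–B6, B1–B7, B7–B8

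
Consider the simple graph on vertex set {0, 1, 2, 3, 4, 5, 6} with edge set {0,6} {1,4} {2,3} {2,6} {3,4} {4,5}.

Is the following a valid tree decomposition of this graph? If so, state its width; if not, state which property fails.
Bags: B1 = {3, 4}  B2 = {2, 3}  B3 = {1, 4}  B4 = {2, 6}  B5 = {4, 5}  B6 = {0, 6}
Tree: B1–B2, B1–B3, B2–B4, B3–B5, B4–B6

Checking the three conditions: (i) the bags cover all of {0, 1, 2, 3, 4, 5, 6}; (ii) for each edge, some bag contains both endpoints; (iii) the bags containing any fixed vertex form a subtree. All hold, so the decomposition is valid with width 2 − 1 = 1.

Yes; width 1.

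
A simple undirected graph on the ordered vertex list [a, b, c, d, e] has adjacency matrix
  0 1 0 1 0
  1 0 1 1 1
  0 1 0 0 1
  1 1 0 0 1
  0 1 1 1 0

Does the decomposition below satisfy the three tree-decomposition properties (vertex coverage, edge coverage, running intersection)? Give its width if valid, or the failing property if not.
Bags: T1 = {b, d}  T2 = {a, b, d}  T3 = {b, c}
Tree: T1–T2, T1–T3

A tree decomposition must satisfy three properties: every vertex lies in some bag; for every edge, both endpoints lie together in some bag; and for every vertex, the bags containing it form a connected subtree. Here vertex e appears in no bag, so the decomposition is invalid.

No — vertex e appears in no bag.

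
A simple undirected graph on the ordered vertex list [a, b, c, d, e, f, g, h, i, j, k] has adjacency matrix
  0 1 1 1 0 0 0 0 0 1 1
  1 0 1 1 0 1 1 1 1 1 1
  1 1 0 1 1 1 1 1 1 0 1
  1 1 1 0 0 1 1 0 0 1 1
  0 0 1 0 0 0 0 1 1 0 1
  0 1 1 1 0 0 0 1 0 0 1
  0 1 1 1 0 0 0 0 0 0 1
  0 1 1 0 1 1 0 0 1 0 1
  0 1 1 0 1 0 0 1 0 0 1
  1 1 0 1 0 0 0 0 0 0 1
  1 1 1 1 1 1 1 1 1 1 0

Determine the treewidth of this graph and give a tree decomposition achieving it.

The largest bag has 5 vertices, giving width 4; this decomposition certifies tw(G) ≤ 4. Conversely, {c, e, h, i, k} is a clique of size 5, and the vertices of any clique must share a bag in every tree decomposition; so some bag has ≥ 5 vertices and tw(G) ≥ 4. The upper and lower bounds meet at 4, so that is the treewidth.

Treewidth 4.
One optimal decomposition is:
Bags: B1 = {b, c, d, f, k}  B2 = {a, b, c, d, k}  B3 = {b, c, f, h, k}  B4 = {b, c, h, i, k}  B5 = {c, e, h, i, k}  B6 = {b, c, d, g, k}  B7 = {a, b, d, j, k}
Tree: B1–B2, B1–B3, B3–B4, B4–B5, B2–B6, B2–B7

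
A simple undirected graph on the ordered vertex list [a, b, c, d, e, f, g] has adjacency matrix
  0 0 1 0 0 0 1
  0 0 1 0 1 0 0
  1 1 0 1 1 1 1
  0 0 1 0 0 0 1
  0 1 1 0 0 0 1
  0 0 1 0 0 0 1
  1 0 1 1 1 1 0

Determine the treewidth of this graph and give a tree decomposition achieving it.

Treewidth 2.
Bags: B1 = {c, d, g}  B2 = {c, f, g}  B3 = {c, e, g}  B4 = {b, c, e}  B5 = {a, c, g}
Tree: B1–B2, B2–B3, B3–B4, B3–B5

The largest bag has 3 vertices, giving width 2; this decomposition certifies tw(G) ≤ 2. For the lower bound, the 3 vertices {c, d, g} are pairwise adjacent, and any tree decomposition puts a clique entirely inside one bag — forcing width ≥ 2. Hence tw(G) = 2 exactly.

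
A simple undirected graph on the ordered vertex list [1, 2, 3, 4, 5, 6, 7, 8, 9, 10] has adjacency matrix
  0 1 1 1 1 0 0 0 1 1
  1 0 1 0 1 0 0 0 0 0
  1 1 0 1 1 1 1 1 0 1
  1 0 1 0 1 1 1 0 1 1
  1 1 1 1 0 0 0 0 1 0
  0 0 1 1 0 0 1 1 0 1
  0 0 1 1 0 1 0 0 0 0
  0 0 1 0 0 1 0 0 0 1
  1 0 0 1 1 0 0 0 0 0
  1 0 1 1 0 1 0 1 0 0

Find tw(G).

3

A width-3 tree decomposition is:
Bags: B1 = {1, 3, 4, 10}  B2 = {3, 4, 6, 10}  B3 = {3, 4, 6, 7}  B4 = {1, 3, 4, 5}  B5 = {1, 2, 3, 5}  B6 = {1, 4, 5, 9}  B7 = {3, 6, 8, 10}
Tree: B1–B2, B2–B3, B1–B4, B4–B5, B4–B6, B2–B7
Every bag has size at most 4, so the width is 4 − 1 = 3 and tw(G) ≤ 3. Conversely, {1, 4, 5, 9} is a clique of size 4, and the vertices of any clique must share a bag in every tree decomposition; so some bag has ≥ 4 vertices and tw(G) ≥ 3. Combining the bounds, tw(G) = 3.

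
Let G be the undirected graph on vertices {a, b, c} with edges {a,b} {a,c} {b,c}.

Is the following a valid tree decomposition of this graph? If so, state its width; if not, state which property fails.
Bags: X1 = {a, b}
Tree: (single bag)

No — vertex c appears in no bag.

A tree decomposition must satisfy three properties: every vertex lies in some bag; for every edge, both endpoints lie together in some bag; and for every vertex, the bags containing it form a connected subtree. Here vertex c appears in no bag, so the decomposition is invalid.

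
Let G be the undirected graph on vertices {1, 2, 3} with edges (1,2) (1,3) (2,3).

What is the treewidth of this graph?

2

A width-2 tree decomposition is:
Bags: B1 = {1, 2, 3}
Tree: (single bag)
With just one bag of size 3, the width is 3 − 1 = 2, so tw(G) ≤ 2. Conversely, {1, 2, 3} is a clique of size 3, and the vertices of any clique must share a bag in every tree decomposition; so some bag has ≥ 3 vertices and tw(G) ≥ 2. Combining the bounds, tw(G) = 2.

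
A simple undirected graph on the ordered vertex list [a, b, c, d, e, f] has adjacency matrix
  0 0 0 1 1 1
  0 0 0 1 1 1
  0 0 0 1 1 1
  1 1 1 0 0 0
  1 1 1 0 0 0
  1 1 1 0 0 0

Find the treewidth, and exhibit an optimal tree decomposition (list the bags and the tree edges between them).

Every bag has size at most 4, so the width is 4 − 1 = 3 and tw(G) ≤ 3. For the lower bound: the 4 vertex sets {a,f}, {b,e}, {d}, {c} are disjoint, each induces a connected subgraph, and every pair is joined by at least one edge of G. Contracting each set to a single vertex therefore yields K_{4} as a minor, and since treewidth is minor-monotone, tw(G) ≥ tw(K_{4}) = 3. The upper and lower bounds meet at 3, so that is the treewidth.

Treewidth 3.
One optimal decomposition is:
Bags: B1 = {a, d, e, f}  B2 = {b, d, e, f}  B3 = {c, d, e, f}
Tree: B1–B2, B2–B3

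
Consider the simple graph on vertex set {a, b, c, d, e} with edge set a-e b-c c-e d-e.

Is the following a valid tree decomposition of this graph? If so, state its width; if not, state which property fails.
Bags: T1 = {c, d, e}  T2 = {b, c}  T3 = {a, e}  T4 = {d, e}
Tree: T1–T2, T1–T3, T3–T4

A tree decomposition must satisfy three properties: every vertex lies in some bag; for every edge, both endpoints lie together in some bag; and for every vertex, the bags containing it form a connected subtree. Here bags containing vertex d are not connected in the tree, so the decomposition is invalid.

No — bags containing vertex d are not connected in the tree.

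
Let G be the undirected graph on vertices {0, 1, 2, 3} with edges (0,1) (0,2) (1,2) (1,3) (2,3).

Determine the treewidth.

2

A width-2 tree decomposition is:
Bags: B1 = {0, 1, 2}  B2 = {1, 2, 3}
Tree: B1–B2
The largest bag has 3 vertices, giving width 2; this decomposition certifies tw(G) ≤ 2. On the other hand G contains the 3-clique {0, 1, 2}. A clique must lie in a single bag of any decomposition, so no decomposition can have width below 2. Hence tw(G) = 2 exactly.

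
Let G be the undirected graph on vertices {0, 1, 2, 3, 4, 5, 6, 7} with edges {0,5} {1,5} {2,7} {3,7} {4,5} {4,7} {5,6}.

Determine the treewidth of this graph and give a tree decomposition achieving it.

Treewidth 1.
One such decomposition:
Bags: B1 = {1, 5}  B2 = {4, 5}  B3 = {4, 7}  B4 = {5, 6}  B5 = {2, 7}  B6 = {3, 7}  B7 = {0, 5}
Tree: B1–B2, B2–B3, B2–B4, B3–B5, B5–B6, B1–B7

Every bag has size at most 2, so the width is 2 − 1 = 1 and tw(G) ≤ 1. Any graph with an edge has treewidth ≥ 1, and G has the edge 5–1. Hence tw(G) = 1 exactly.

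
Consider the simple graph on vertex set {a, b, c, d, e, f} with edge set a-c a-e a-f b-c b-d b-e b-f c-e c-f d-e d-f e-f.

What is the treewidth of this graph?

3

A width-3 tree decomposition is:
Bags: B1 = {b, c, e, f}  B2 = {a, c, e, f}  B3 = {b, d, e, f}
Tree: B1–B2, B1–B3
Every bag has size at most 4, so the width is 4 − 1 = 3 and tw(G) ≤ 3. For the lower bound, the 4 vertices {b, d, e, f} are pairwise adjacent, and any tree decomposition puts a clique entirely inside one bag — forcing width ≥ 3. The upper and lower bounds meet at 3, so that is the treewidth.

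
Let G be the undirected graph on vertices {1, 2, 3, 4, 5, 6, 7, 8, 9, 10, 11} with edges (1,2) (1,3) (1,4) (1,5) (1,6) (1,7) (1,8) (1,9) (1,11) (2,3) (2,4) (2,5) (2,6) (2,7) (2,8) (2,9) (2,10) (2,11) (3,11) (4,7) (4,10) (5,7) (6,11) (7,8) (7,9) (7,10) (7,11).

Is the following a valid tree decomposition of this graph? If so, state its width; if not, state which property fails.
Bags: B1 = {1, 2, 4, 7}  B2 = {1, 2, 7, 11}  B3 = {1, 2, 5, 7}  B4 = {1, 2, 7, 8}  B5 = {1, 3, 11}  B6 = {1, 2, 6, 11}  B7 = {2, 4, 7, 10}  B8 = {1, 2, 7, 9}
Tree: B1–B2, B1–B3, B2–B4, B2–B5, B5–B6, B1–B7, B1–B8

A tree decomposition must satisfy three properties: every vertex lies in some bag; for every edge, both endpoints lie together in some bag; and for every vertex, the bags containing it form a connected subtree. Here edge (2,3) lies in no bag, so the decomposition is invalid.

No — edge (2,3) lies in no bag.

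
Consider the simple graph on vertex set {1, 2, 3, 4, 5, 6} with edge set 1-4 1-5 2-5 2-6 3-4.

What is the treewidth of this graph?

1

A width-1 tree decomposition is:
Bags: B1 = {2, 6}  B2 = {2, 5}  B3 = {1, 5}  B4 = {1, 4}  B5 = {3, 4}
Tree: B1–B2, B2–B3, B3–B4, B4–B5
Each bag holds 2 vertices, so the decomposition has width 1, which upper-bounds the treewidth. Since G has at least one edge (e.g. 6–2), it is not an edgeless graph, so tw(G) ≥ 1. Combining the bounds, tw(G) = 1.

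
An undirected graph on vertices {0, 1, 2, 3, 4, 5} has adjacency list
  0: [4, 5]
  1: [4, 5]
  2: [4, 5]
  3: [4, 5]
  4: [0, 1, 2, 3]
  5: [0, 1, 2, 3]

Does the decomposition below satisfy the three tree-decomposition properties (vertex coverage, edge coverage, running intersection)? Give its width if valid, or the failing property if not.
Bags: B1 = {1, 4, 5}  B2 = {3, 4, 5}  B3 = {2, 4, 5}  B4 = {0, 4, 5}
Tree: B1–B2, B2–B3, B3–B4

Vertex coverage: the bags together contain {0, 1, 2, 3, 4, 5}, the full vertex set. Edge coverage: each edge of G has both endpoints in at least one bag. Running intersection: for every vertex, the bags containing it form a connected subtree. All three properties hold, so this is a valid tree decomposition of width max|bag| − 1 = 2, and hence tw(G) ≤ 2.

Yes; width 2.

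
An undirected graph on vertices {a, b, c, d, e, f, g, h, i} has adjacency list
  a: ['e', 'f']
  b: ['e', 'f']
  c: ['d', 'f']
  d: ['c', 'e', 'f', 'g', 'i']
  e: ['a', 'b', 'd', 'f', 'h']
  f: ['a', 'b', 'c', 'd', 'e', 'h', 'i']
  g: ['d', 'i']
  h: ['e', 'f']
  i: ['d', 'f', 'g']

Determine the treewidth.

2

A width-2 tree decomposition is:
Bags: B1 = {d, e, f}  B2 = {a, e, f}  B3 = {d, f, i}  B4 = {c, d, f}  B5 = {e, f, h}  B6 = {b, e, f}  B7 = {d, g, i}
Tree: B1–B2, B1–B3, B1–B4, B1–B5, B2–B6, B3–B7
The largest bag has 3 vertices, giving width 2; this decomposition certifies tw(G) ≤ 2. On the other hand G contains the 3-clique {d, g, i}. A clique must lie in a single bag of any decomposition, so no decomposition can have width below 2. Therefore the treewidth is 2.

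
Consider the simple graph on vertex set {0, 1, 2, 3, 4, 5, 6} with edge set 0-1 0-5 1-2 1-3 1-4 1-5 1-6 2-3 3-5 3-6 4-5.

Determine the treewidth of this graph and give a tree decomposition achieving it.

Treewidth 2.
One such decomposition:
Bags: B1 = {0, 1, 5}  B2 = {1, 3, 5}  B3 = {1, 4, 5}  B4 = {1, 3, 6}  B5 = {1, 2, 3}
Tree: B1–B2, B1–B3, B2–B4, B4–B5

The largest bag has 3 vertices, giving width 2; this decomposition certifies tw(G) ≤ 2. Conversely, {0, 1, 5} is a clique of size 3, and the vertices of any clique must share a bag in every tree decomposition; so some bag has ≥ 3 vertices and tw(G) ≥ 2. The upper and lower bounds meet at 2, so that is the treewidth.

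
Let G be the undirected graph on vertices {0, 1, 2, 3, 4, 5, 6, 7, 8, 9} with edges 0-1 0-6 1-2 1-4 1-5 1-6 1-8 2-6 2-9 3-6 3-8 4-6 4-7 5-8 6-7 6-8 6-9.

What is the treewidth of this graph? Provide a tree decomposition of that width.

Treewidth 2.
One optimal decomposition is:
Bags: B1 = {1, 4, 6}  B2 = {1, 6, 8}  B3 = {1, 5, 8}  B4 = {1, 2, 6}  B5 = {2, 6, 9}  B6 = {0, 1, 6}  B7 = {4, 6, 7}  B8 = {3, 6, 8}
Tree: B1–B2, B2–B3, B2–B4, B4–B5, B4–B6, B1–B7, B2–B8

The largest bag has 3 vertices, giving width 2; this decomposition certifies tw(G) ≤ 2. For the lower bound, the 3 vertices {1, 5, 8} are pairwise adjacent, and any tree decomposition puts a clique entirely inside one bag — forcing width ≥ 2. Combining the bounds, tw(G) = 2.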